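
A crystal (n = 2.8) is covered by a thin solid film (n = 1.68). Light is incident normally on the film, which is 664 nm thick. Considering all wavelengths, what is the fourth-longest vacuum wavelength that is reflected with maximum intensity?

558 nm

Ray reflecting at the top interface goes from n = 1.0 toward n = 1.68: a half-wave phase shift.
Bottom surface (1.68 → 2.8): reflection off a higher-index medium gives a half-wave phase shift.
Net: no relative phase inversion (both shifts match).
With no net inversion, constructive interference in reflection requires 2 n t = m λ.
λ = 2 n t / m. The fourth-longest wavelength is m = 4: λ = 2 × 1.68 × 664 / 4.00 = 558 nm.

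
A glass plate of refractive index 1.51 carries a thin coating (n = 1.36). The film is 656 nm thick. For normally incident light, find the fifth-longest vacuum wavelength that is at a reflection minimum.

Ray reflecting at the top interface goes from n = 1.0 toward n = 1.36: a half-wave phase shift.
Ray reflecting at the bottom interface goes from n = 1.36 toward n = 1.51: a half-wave phase shift.
Net: no relative phase inversion (both shifts match).
With no net inversion, destructive interference in reflection requires 2 n t = (m + ½) λ.
λ = 2 n t / (m + ½). The fifth-longest wavelength is m = 4: λ = 2 × 1.36 × 656 / 4.50 = 397 nm.

397 nm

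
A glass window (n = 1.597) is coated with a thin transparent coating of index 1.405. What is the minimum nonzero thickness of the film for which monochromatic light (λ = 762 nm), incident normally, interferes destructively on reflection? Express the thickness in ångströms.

1356 Å

At the upper boundary (n = 1.0 to n = 1.405) the reflected ray undergoes a half-wave phase shift.
Ray reflecting at the bottom interface goes from n = 1.405 toward n = 1.597: a half-wave phase shift.
Zero or two π shifts → no net half-wave offset.
So the condition for destructive reflection is 2 n t = (m + ½) λ.
Minimum at m = 0: t = λ / (4 n) = 762 / (4 × 1.405) = 136 nm.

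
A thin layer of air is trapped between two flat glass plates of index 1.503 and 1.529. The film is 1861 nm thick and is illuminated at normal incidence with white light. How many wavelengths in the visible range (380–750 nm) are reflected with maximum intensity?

5

Top surface (1.503 → 1.0): reflection off a lower-index medium gives no phase shift.
Bottom surface (1.0 → 1.529): reflection off a higher-index medium gives a half-wave phase shift.
Exactly one π shift → a net half-wave offset.
With one net inversion, constructive interference in reflection requires 2 n t = (m + ½) λ.
λ = 2 n t / (m + ½) = 3722 / (m + ½) nm.
m=4: 827 nm (IR); m=5: 677 nm (visible); m=6: 573 nm (visible); m=7: 496 nm (visible); m=8: 438 nm (visible); m=9: 392 nm (visible); m=10: 354 nm (UV).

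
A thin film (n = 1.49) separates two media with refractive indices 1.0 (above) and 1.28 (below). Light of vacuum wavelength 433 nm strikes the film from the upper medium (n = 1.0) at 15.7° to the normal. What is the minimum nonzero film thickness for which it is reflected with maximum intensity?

73.9 nm

Top surface (1.0 → 1.49): reflection off a higher-index medium gives a half-wave phase shift.
Bottom surface (1.49 → 1.28): reflection off a lower-index medium gives no phase shift.
The two reflections differ by half a wavelength.
With one net inversion, constructive interference in reflection requires 2 n t cos θ_r = (m + ½) λ.
Snell's law: 1.0 sin 15.7° = 1.49 sin θ_r → sin θ_r = 0.182, cos θ_r = 0.983.
Minimum at m = 0: t = λ / (4 n cos θ_r) = 433 / (4 × 1.49 × 0.983) = 73.9 nm.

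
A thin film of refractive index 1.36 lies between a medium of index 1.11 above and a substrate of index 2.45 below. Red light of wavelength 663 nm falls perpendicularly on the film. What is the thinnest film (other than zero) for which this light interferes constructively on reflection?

At the upper boundary (n = 1.11 to n = 1.36) the reflected ray undergoes a half-wave phase shift.
Bottom surface (1.36 → 2.45): reflection off a higher-index medium gives a half-wave phase shift.
Net: no relative phase inversion (both shifts match).
For strong reflection here: 2 n t = m λ.
Minimum nonzero at m = 1: t = λ / (2 n) = 663 / (2 × 1.36) = 244 nm.

244 nm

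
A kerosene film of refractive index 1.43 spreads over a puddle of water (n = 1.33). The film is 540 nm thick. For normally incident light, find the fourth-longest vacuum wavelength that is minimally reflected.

386 nm

Top surface (1.0 → 1.43): reflection off a higher-index medium gives a half-wave phase shift.
Ray reflecting at the bottom interface goes from n = 1.43 toward n = 1.33: no phase shift.
The two reflections differ by half a wavelength.
With one net inversion, destructive interference in reflection requires 2 n t = m λ.
λ = 2 n t / m. The fourth-longest wavelength is m = 4: λ = 2 × 1.43 × 540 / 4.00 = 386 nm.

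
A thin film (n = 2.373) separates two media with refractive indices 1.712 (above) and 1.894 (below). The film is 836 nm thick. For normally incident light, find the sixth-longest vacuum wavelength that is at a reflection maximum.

721 nm

Ray reflecting at the top interface goes from n = 1.712 toward n = 2.373: a half-wave phase shift.
Ray reflecting at the bottom interface goes from n = 2.373 toward n = 1.894: no phase shift.
Exactly one π shift → a net half-wave offset.
With one net inversion, constructive interference in reflection requires 2 n t = (m + ½) λ.
λ = 2 n t / (m + ½). The sixth-longest wavelength is m = 5: λ = 2 × 2.373 × 836 / 5.50 = 721 nm.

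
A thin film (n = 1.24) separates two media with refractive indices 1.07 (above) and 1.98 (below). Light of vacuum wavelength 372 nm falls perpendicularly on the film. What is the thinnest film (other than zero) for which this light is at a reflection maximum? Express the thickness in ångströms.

At the upper boundary (n = 1.07 to n = 1.24) the reflected ray undergoes a half-wave phase shift.
Ray reflecting at the bottom interface goes from n = 1.24 toward n = 1.98: a half-wave phase shift.
The two reflections carry the same phase change, so no net offset.
So the condition for constructive reflection is 2 n t = m λ.
Minimum nonzero at m = 1: t = λ / (2 n) = 372 / (2 × 1.24) = 150 nm.

1500 Å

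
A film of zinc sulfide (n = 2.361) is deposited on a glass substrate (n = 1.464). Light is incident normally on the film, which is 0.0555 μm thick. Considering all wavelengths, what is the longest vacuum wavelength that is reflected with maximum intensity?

524 nm

At the upper boundary (n = 1.0 to n = 2.361) the reflected ray undergoes a half-wave phase shift.
Ray reflecting at the bottom interface goes from n = 2.361 toward n = 1.464: no phase shift.
The two reflections differ by half a wavelength.
With one net inversion, constructive interference in reflection requires 2 n t = (m + ½) λ.
λ = 2 n t / (m + ½). The longest wavelength is m = 0: λ = 2 × 2.361 × 55.5 / 0.500 = 524 nm.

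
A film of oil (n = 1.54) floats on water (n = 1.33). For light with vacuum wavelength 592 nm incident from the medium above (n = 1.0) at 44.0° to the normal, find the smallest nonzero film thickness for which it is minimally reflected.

Top surface (1.0 → 1.54): reflection off a higher-index medium gives a half-wave phase shift.
Ray reflecting at the bottom interface goes from n = 1.54 toward n = 1.33: no phase shift.
Net: one phase inversion between the two reflected rays.
So the condition for destructive reflection is 2 n t cos θ_r = m λ.
Snell's law: 1.0 sin 44.0° = 1.54 sin θ_r → sin θ_r = 0.451, cos θ_r = 0.892.
Minimum nonzero at m = 1: t = λ / (2 n cos θ_r) = 592 / (2 × 1.54 × 0.892) = 215 nm.

215 nm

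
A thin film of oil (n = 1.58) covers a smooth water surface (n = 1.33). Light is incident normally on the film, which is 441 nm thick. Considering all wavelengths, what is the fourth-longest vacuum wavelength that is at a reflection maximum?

Top surface (1.0 → 1.58): reflection off a higher-index medium gives a half-wave phase shift.
At the lower boundary (n = 1.58 to n = 1.33) the reflected ray undergoes no phase shift.
Net: one phase inversion between the two reflected rays.
So the condition for constructive reflection is 2 n t = (m + ½) λ.
λ = 2 n t / (m + ½). The fourth-longest wavelength is m = 3: λ = 2 × 1.58 × 441 / 3.50 = 398 nm.

398 nm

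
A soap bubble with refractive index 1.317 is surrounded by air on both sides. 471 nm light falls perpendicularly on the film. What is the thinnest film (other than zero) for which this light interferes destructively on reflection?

179 nm

Ray reflecting at the top interface goes from n = 1.0 toward n = 1.317: a half-wave phase shift.
Bottom surface (1.317 → 1.0): reflection off a lower-index medium gives no phase shift.
Exactly one π shift → a net half-wave offset.
With one net inversion, destructive interference in reflection requires 2 n t = m λ.
Minimum nonzero at m = 1: t = λ / (2 n) = 471 / (2 × 1.317) = 179 nm.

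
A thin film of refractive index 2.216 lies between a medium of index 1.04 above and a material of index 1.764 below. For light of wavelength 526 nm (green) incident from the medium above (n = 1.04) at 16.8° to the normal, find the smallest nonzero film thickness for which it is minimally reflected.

Top surface (1.04 → 2.216): reflection off a higher-index medium gives a half-wave phase shift.
Ray reflecting at the bottom interface goes from n = 2.216 toward n = 1.764: no phase shift.
The two reflections differ by half a wavelength.
For minimum reflection here: 2 n t cos θ_r = m λ.
Snell's law: 1.04 sin 16.8° = 2.216 sin θ_r → sin θ_r = 0.136, cos θ_r = 0.991.
Minimum nonzero at m = 1: t = λ / (2 n cos θ_r) = 526 / (2 × 2.216 × 0.991) = 120 nm.

120 nm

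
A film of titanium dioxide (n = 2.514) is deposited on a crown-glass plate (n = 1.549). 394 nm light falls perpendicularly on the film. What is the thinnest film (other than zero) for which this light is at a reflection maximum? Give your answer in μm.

0.0392 μm

Top surface (1.0 → 2.514): reflection off a higher-index medium gives a half-wave phase shift.
Ray reflecting at the bottom interface goes from n = 2.514 toward n = 1.549: no phase shift.
Exactly one π shift → a net half-wave offset.
For maximum reflection here: 2 n t = (m + ½) λ.
Minimum at m = 0: t = λ / (4 n) = 394 / (4 × 2.514) = 39.2 nm.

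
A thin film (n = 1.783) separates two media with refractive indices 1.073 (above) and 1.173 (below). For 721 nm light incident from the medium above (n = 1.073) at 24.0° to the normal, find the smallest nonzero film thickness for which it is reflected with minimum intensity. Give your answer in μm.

0.209 μm

Top surface (1.073 → 1.783): reflection off a higher-index medium gives a half-wave phase shift.
Bottom surface (1.783 → 1.173): reflection off a lower-index medium gives no phase shift.
Net: one phase inversion between the two reflected rays.
For dark reflection here: 2 n t cos θ_r = m λ.
Snell's law: 1.073 sin 24.0° = 1.783 sin θ_r → sin θ_r = 0.245, cos θ_r = 0.970.
Minimum nonzero at m = 1: t = λ / (2 n cos θ_r) = 721 / (2 × 1.783 × 0.970) = 209 nm.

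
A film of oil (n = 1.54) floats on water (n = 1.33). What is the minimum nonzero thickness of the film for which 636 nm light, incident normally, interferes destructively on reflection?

206 nm

Top surface (1.0 → 1.54): reflection off a higher-index medium gives a half-wave phase shift.
Ray reflecting at the bottom interface goes from n = 1.54 toward n = 1.33: no phase shift.
Exactly one π shift → a net half-wave offset.
With one net inversion, destructive interference in reflection requires 2 n t = m λ.
Minimum nonzero at m = 1: t = λ / (2 n) = 636 / (2 × 1.54) = 206 nm.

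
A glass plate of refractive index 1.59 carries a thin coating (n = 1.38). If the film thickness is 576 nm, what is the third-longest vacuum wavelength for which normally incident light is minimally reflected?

636 nm

At the upper boundary (n = 1.0 to n = 1.38) the reflected ray undergoes a half-wave phase shift.
Ray reflecting at the bottom interface goes from n = 1.38 toward n = 1.59: a half-wave phase shift.
The two reflections carry the same phase change, so no net offset.
So the condition for destructive reflection is 2 n t = (m + ½) λ.
λ = 2 n t / (m + ½). The third-longest wavelength is m = 2: λ = 2 × 1.38 × 576 / 2.50 = 636 nm.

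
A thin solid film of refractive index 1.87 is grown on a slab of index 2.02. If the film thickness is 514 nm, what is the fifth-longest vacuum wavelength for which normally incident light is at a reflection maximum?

Top surface (1.0 → 1.87): reflection off a higher-index medium gives a half-wave phase shift.
At the lower boundary (n = 1.87 to n = 2.02) the reflected ray undergoes a half-wave phase shift.
Net: no relative phase inversion (both shifts match).
For maximum reflection here: 2 n t = m λ.
λ = 2 n t / m. The fifth-longest wavelength is m = 5: λ = 2 × 1.87 × 514 / 5.00 = 384 nm.

384 nm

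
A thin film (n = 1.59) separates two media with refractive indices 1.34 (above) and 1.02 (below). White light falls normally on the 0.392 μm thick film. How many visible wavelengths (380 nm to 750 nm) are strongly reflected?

1

Ray reflecting at the top interface goes from n = 1.34 toward n = 1.59: a half-wave phase shift.
Ray reflecting at the bottom interface goes from n = 1.59 toward n = 1.02: no phase shift.
Exactly one π shift → a net half-wave offset.
With one net inversion, constructive interference in reflection requires 2 n t = (m + ½) λ.
λ = 2 n t / (m + ½) = 1247 / (m + ½) nm.
m=1: 831 nm (IR); m=2: 499 nm (visible); m=3: 356 nm (UV).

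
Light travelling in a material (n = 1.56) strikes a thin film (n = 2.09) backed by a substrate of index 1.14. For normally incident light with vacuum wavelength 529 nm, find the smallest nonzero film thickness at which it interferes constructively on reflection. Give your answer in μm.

0.0633 μm

Top surface (1.56 → 2.09): reflection off a higher-index medium gives a half-wave phase shift.
Bottom surface (2.09 → 1.14): reflection off a lower-index medium gives no phase shift.
Exactly one π shift → a net half-wave offset.
So the condition for constructive reflection is 2 n t = (m + ½) λ.
Minimum at m = 0: t = λ / (4 n) = 529 / (4 × 2.09) = 63.3 nm.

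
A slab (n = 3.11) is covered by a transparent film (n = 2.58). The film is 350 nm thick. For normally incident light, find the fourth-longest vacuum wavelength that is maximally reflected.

452 nm

Ray reflecting at the top interface goes from n = 1.0 toward n = 2.58: a half-wave phase shift.
Ray reflecting at the bottom interface goes from n = 2.58 toward n = 3.11: a half-wave phase shift.
Zero or two π shifts → no net half-wave offset.
With no net inversion, constructive interference in reflection requires 2 n t = m λ.
λ = 2 n t / m. The fourth-longest wavelength is m = 4: λ = 2 × 2.58 × 350 / 4.00 = 452 nm.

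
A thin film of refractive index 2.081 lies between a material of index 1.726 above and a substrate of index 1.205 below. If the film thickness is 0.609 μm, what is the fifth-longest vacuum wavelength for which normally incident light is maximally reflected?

563 nm

Top surface (1.726 → 2.081): reflection off a higher-index medium gives a half-wave phase shift.
Ray reflecting at the bottom interface goes from n = 2.081 toward n = 1.205: no phase shift.
Net: one phase inversion between the two reflected rays.
So the condition for constructive reflection is 2 n t = (m + ½) λ.
λ = 2 n t / (m + ½). The fifth-longest wavelength is m = 4: λ = 2 × 2.081 × 609 / 4.50 = 563 nm.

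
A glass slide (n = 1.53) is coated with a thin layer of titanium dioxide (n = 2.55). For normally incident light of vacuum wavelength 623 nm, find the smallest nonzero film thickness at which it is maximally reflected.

Ray reflecting at the top interface goes from n = 1.0 toward n = 2.55: a half-wave phase shift.
Ray reflecting at the bottom interface goes from n = 2.55 toward n = 1.53: no phase shift.
The two reflections differ by half a wavelength.
So the condition for constructive reflection is 2 n t = (m + ½) λ.
Minimum at m = 0: t = λ / (4 n) = 623 / (4 × 2.55) = 61.1 nm.

61.1 nm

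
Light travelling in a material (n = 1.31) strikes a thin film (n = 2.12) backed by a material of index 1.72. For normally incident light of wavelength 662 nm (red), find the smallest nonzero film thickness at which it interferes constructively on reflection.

Top surface (1.31 → 2.12): reflection off a higher-index medium gives a half-wave phase shift.
Bottom surface (2.12 → 1.72): reflection off a lower-index medium gives no phase shift.
The two reflections differ by half a wavelength.
For maximum reflection here: 2 n t = (m + ½) λ.
Minimum at m = 0: t = λ / (4 n) = 662 / (4 × 2.12) = 78.1 nm.

78.1 nm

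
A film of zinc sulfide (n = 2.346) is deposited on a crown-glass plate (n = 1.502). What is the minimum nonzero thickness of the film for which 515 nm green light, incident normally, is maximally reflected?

Ray reflecting at the top interface goes from n = 1.0 toward n = 2.346: a half-wave phase shift.
Bottom surface (2.346 → 1.502): reflection off a lower-index medium gives no phase shift.
The two reflections differ by half a wavelength.
With one net inversion, constructive interference in reflection requires 2 n t = (m + ½) λ.
Minimum at m = 0: t = λ / (4 n) = 515 / (4 × 2.346) = 54.9 nm.

54.9 nm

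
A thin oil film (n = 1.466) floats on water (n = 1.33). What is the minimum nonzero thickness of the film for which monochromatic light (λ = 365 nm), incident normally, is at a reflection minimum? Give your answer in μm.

0.124 μm

At the upper boundary (n = 1.0 to n = 1.466) the reflected ray undergoes a half-wave phase shift.
Ray reflecting at the bottom interface goes from n = 1.466 toward n = 1.33: no phase shift.
The two reflections differ by half a wavelength.
For minimum reflection here: 2 n t = m λ.
Minimum nonzero at m = 1: t = λ / (2 n) = 365 / (2 × 1.466) = 124 nm.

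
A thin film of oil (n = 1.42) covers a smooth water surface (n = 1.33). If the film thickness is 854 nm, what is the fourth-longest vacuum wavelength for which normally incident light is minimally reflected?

606 nm

Top surface (1.0 → 1.42): reflection off a higher-index medium gives a half-wave phase shift.
Ray reflecting at the bottom interface goes from n = 1.42 toward n = 1.33: no phase shift.
Exactly one π shift → a net half-wave offset.
So the condition for destructive reflection is 2 n t = m λ.
λ = 2 n t / m. The fourth-longest wavelength is m = 4: λ = 2 × 1.42 × 854 / 4.00 = 606 nm.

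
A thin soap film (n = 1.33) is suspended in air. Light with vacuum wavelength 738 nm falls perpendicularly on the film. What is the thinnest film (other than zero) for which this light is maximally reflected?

139 nm

At the upper boundary (n = 1.0 to n = 1.33) the reflected ray undergoes a half-wave phase shift.
At the lower boundary (n = 1.33 to n = 1.0) the reflected ray undergoes no phase shift.
Exactly one π shift → a net half-wave offset.
So the condition for constructive reflection is 2 n t = (m + ½) λ.
Minimum at m = 0: t = λ / (4 n) = 738 / (4 × 1.33) = 139 nm.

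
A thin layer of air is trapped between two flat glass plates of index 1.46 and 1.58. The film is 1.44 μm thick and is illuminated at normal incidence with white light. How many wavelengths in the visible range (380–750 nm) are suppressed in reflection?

4

Top surface (1.46 → 1.0): reflection off a lower-index medium gives no phase shift.
Ray reflecting at the bottom interface goes from n = 1.0 toward n = 1.58: a half-wave phase shift.
Exactly one π shift → a net half-wave offset.
For weak reflection here: 2 n t = m λ.
λ = 2 n t / m = 2880 / m nm.
m=3: 960 nm (IR); m=4: 720 nm (visible); m=5: 576 nm (visible); m=6: 480 nm (visible); m=7: 411 nm (visible); m=8: 360 nm (UV).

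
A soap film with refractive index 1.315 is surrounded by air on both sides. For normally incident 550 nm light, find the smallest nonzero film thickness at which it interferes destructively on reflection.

209 nm

Top surface (1.0 → 1.315): reflection off a higher-index medium gives a half-wave phase shift.
At the lower boundary (n = 1.315 to n = 1.0) the reflected ray undergoes no phase shift.
The two reflections differ by half a wavelength.
For minimum reflection here: 2 n t = m λ.
Minimum nonzero at m = 1: t = λ / (2 n) = 550 / (2 × 1.315) = 209 nm.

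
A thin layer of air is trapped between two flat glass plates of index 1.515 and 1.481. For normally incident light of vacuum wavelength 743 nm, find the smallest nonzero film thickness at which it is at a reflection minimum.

At the upper boundary (n = 1.515 to n = 1.0) the reflected ray undergoes no phase shift.
At the lower boundary (n = 1.0 to n = 1.481) the reflected ray undergoes a half-wave phase shift.
Net: one phase inversion between the two reflected rays.
For weak reflection here: 2 n t = m λ.
Minimum nonzero at m = 1: t = λ / (2 n) = 743 / (2 × 1.0) = 372 nm.

372 nm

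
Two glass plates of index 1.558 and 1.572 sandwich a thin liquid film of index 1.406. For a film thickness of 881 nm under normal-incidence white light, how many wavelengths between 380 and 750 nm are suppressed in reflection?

Top surface (1.558 → 1.406): reflection off a lower-index medium gives no phase shift.
At the lower boundary (n = 1.406 to n = 1.572) the reflected ray undergoes a half-wave phase shift.
Net: one phase inversion between the two reflected rays.
For dark reflection here: 2 n t = m λ.
λ = 2 n t / m = 2477 / m nm.
m=3: 826 nm (IR); m=4: 619 nm (visible); m=5: 495 nm (visible); m=6: 413 nm (visible); m=7: 354 nm (UV).

3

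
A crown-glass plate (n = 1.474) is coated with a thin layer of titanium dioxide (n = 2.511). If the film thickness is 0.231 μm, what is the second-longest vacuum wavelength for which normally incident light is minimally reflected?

580 nm

At the upper boundary (n = 1.0 to n = 2.511) the reflected ray undergoes a half-wave phase shift.
At the lower boundary (n = 2.511 to n = 1.474) the reflected ray undergoes no phase shift.
The two reflections differ by half a wavelength.
With one net inversion, destructive interference in reflection requires 2 n t = m λ.
λ = 2 n t / m. The second-longest wavelength is m = 2: λ = 2 × 2.511 × 231 / 2.00 = 580 nm.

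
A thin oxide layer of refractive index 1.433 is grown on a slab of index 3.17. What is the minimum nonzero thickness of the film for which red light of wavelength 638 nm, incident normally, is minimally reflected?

Top surface (1.0 → 1.433): reflection off a higher-index medium gives a half-wave phase shift.
At the lower boundary (n = 1.433 to n = 3.17) the reflected ray undergoes a half-wave phase shift.
Zero or two π shifts → no net half-wave offset.
With no net inversion, destructive interference in reflection requires 2 n t = (m + ½) λ.
Minimum at m = 0: t = λ / (4 n) = 638 / (4 × 1.433) = 111 nm.

111 nm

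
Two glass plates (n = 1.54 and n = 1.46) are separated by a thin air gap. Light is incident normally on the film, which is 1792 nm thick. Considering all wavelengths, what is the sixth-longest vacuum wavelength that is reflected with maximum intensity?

At the upper boundary (n = 1.54 to n = 1.0) the reflected ray undergoes no phase shift.
Bottom surface (1.0 → 1.46): reflection off a higher-index medium gives a half-wave phase shift.
Net: one phase inversion between the two reflected rays.
With one net inversion, constructive interference in reflection requires 2 n t = (m + ½) λ.
λ = 2 n t / (m + ½). The sixth-longest wavelength is m = 5: λ = 2 × 1.0 × 1792 / 5.50 = 652 nm.

652 nm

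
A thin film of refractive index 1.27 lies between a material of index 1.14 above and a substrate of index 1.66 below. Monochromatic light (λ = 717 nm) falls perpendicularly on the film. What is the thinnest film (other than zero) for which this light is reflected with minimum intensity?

141 nm

Top surface (1.14 → 1.27): reflection off a higher-index medium gives a half-wave phase shift.
Bottom surface (1.27 → 1.66): reflection off a higher-index medium gives a half-wave phase shift.
Net: no relative phase inversion (both shifts match).
So the condition for destructive reflection is 2 n t = (m + ½) λ.
Minimum at m = 0: t = λ / (4 n) = 717 / (4 × 1.27) = 141 nm.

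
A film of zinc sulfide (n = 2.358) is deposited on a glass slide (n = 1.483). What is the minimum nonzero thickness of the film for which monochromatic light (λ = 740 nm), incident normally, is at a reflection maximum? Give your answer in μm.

0.0785 μm

Ray reflecting at the top interface goes from n = 1.0 toward n = 2.358: a half-wave phase shift.
Ray reflecting at the bottom interface goes from n = 2.358 toward n = 1.483: no phase shift.
The two reflections differ by half a wavelength.
So the condition for constructive reflection is 2 n t = (m + ½) λ.
Minimum at m = 0: t = λ / (4 n) = 740 / (4 × 2.358) = 78.5 nm.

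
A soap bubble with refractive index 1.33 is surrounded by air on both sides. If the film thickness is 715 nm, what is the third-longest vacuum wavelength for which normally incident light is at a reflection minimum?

634 nm

Top surface (1.0 → 1.33): reflection off a higher-index medium gives a half-wave phase shift.
Ray reflecting at the bottom interface goes from n = 1.33 toward n = 1.0: no phase shift.
Exactly one π shift → a net half-wave offset.
With one net inversion, destructive interference in reflection requires 2 n t = m λ.
λ = 2 n t / m. The third-longest wavelength is m = 3: λ = 2 × 1.33 × 715 / 3.00 = 634 nm.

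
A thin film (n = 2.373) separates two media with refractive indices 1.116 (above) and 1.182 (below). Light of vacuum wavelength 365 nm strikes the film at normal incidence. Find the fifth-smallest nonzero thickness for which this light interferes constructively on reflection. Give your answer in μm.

0.346 μm

At the upper boundary (n = 1.116 to n = 2.373) the reflected ray undergoes a half-wave phase shift.
Bottom surface (2.373 → 1.182): reflection off a lower-index medium gives no phase shift.
Net: one phase inversion between the two reflected rays.
For bright reflection here: 2 n t = (m + ½) λ.
The fifth-smallest nonzero thickness corresponds to m = 4: t = (m + ½) λ / (2 n) = 4.50 × 365 / (2 × 2.373) = 346 nm.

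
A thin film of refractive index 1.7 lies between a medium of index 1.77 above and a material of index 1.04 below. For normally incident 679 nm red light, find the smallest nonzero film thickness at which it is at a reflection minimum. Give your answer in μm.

Top surface (1.77 → 1.7): reflection off a lower-index medium gives no phase shift.
Ray reflecting at the bottom interface goes from n = 1.7 toward n = 1.04: no phase shift.
The two reflections carry the same phase change, so no net offset.
For weak reflection here: 2 n t = (m + ½) λ.
Minimum at m = 0: t = λ / (4 n) = 679 / (4 × 1.7) = 99.9 nm.

0.0999 μm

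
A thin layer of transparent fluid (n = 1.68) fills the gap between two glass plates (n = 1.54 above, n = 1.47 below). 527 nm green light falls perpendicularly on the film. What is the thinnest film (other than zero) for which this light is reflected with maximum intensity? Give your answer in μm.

0.0784 μm

Top surface (1.54 → 1.68): reflection off a higher-index medium gives a half-wave phase shift.
Ray reflecting at the bottom interface goes from n = 1.68 toward n = 1.47: no phase shift.
Exactly one π shift → a net half-wave offset.
With one net inversion, constructive interference in reflection requires 2 n t = (m + ½) λ.
Minimum at m = 0: t = λ / (4 n) = 527 / (4 × 1.68) = 78.4 nm.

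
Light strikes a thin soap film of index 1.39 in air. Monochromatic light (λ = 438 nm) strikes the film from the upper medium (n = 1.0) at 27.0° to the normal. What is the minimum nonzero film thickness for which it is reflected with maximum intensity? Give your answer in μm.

Top surface (1.0 → 1.39): reflection off a higher-index medium gives a half-wave phase shift.
At the lower boundary (n = 1.39 to n = 1.0) the reflected ray undergoes no phase shift.
Net: one phase inversion between the two reflected rays.
With one net inversion, constructive interference in reflection requires 2 n t cos θ_r = (m + ½) λ.
Snell's law: 1.0 sin 27.0° = 1.39 sin θ_r → sin θ_r = 0.327, cos θ_r = 0.945.
Minimum at m = 0: t = λ / (4 n cos θ_r) = 438 / (4 × 1.39 × 0.945) = 83.3 nm.

0.0833 μm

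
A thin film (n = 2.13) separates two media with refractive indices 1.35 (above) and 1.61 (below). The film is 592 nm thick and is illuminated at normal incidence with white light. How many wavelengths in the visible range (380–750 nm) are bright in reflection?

4

At the upper boundary (n = 1.35 to n = 2.13) the reflected ray undergoes a half-wave phase shift.
Ray reflecting at the bottom interface goes from n = 2.13 toward n = 1.61: no phase shift.
The two reflections differ by half a wavelength.
For maximum reflection here: 2 n t = (m + ½) λ.
λ = 2 n t / (m + ½) = 2522 / (m + ½) nm.
m=2: 1009 nm (IR); m=3: 721 nm (visible); m=4: 560 nm (visible); m=5: 459 nm (visible); m=6: 388 nm (visible); m=7: 336 nm (UV).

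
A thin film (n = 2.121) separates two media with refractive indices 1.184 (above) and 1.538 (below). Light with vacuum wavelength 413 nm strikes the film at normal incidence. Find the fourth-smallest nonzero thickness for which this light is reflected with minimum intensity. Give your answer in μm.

0.389 μm

At the upper boundary (n = 1.184 to n = 2.121) the reflected ray undergoes a half-wave phase shift.
At the lower boundary (n = 2.121 to n = 1.538) the reflected ray undergoes no phase shift.
Net: one phase inversion between the two reflected rays.
So the condition for destructive reflection is 2 n t = m λ.
The fourth-smallest nonzero thickness corresponds to m = 4: t = m λ / (2 n) = 4.00 × 413 / (2 × 2.121) = 389 nm.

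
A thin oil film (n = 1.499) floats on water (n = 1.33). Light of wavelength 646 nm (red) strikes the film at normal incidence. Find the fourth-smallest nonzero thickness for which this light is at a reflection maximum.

At the upper boundary (n = 1.0 to n = 1.499) the reflected ray undergoes a half-wave phase shift.
Bottom surface (1.499 → 1.33): reflection off a lower-index medium gives no phase shift.
Exactly one π shift → a net half-wave offset.
With one net inversion, constructive interference in reflection requires 2 n t = (m + ½) λ.
The fourth-smallest nonzero thickness corresponds to m = 3: t = (m + ½) λ / (2 n) = 3.50 × 646 / (2 × 1.499) = 754 nm.

754 nm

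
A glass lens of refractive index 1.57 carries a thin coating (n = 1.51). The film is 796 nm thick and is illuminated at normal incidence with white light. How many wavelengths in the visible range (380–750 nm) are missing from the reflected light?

Ray reflecting at the top interface goes from n = 1.0 toward n = 1.51: a half-wave phase shift.
Bottom surface (1.51 → 1.57): reflection off a higher-index medium gives a half-wave phase shift.
Zero or two π shifts → no net half-wave offset.
For dark reflection here: 2 n t = (m + ½) λ.
λ = 2 n t / (m + ½) = 2404 / (m + ½) nm.
m=2: 962 nm (IR); m=3: 687 nm (visible); m=4: 534 nm (visible); m=5: 437 nm (visible); m=6: 370 nm (UV).

3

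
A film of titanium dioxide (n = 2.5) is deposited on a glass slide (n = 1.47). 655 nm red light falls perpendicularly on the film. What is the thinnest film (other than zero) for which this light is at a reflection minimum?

Ray reflecting at the top interface goes from n = 1.0 toward n = 2.5: a half-wave phase shift.
Ray reflecting at the bottom interface goes from n = 2.5 toward n = 1.47: no phase shift.
Net: one phase inversion between the two reflected rays.
So the condition for destructive reflection is 2 n t = m λ.
Minimum nonzero at m = 1: t = λ / (2 n) = 655 / (2 × 2.5) = 131 nm.

131 nm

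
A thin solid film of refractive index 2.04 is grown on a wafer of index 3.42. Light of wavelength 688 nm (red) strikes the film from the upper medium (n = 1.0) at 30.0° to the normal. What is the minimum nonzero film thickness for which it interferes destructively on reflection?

87.0 nm

At the upper boundary (n = 1.0 to n = 2.04) the reflected ray undergoes a half-wave phase shift.
Ray reflecting at the bottom interface goes from n = 2.04 toward n = 3.42: a half-wave phase shift.
The two reflections carry the same phase change, so no net offset.
So the condition for destructive reflection is 2 n t cos θ_r = (m + ½) λ.
Snell's law: 1.0 sin 30.0° = 2.04 sin θ_r → sin θ_r = 0.245, cos θ_r = 0.969.
Minimum at m = 0: t = λ / (4 n cos θ_r) = 688 / (4 × 2.04 × 0.969) = 87.0 nm.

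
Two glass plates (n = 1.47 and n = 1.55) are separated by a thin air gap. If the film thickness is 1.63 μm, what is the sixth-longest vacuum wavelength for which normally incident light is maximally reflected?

593 nm

At the upper boundary (n = 1.47 to n = 1.0) the reflected ray undergoes no phase shift.
Bottom surface (1.0 → 1.55): reflection off a higher-index medium gives a half-wave phase shift.
The two reflections differ by half a wavelength.
With one net inversion, constructive interference in reflection requires 2 n t = (m + ½) λ.
λ = 2 n t / (m + ½). The sixth-longest wavelength is m = 5: λ = 2 × 1.0 × 1630 / 5.50 = 593 nm.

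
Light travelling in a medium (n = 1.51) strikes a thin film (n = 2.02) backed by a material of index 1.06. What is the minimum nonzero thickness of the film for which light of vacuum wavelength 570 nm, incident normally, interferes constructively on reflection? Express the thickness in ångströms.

Ray reflecting at the top interface goes from n = 1.51 toward n = 2.02: a half-wave phase shift.
At the lower boundary (n = 2.02 to n = 1.06) the reflected ray undergoes no phase shift.
The two reflections differ by half a wavelength.
For bright reflection here: 2 n t = (m + ½) λ.
Minimum at m = 0: t = λ / (4 n) = 570 / (4 × 2.02) = 70.5 nm.

705 Å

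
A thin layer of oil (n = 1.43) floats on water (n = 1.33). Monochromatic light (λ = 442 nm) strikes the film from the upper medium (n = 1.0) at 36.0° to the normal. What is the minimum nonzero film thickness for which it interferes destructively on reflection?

170 nm

Ray reflecting at the top interface goes from n = 1.0 toward n = 1.43: a half-wave phase shift.
Bottom surface (1.43 → 1.33): reflection off a lower-index medium gives no phase shift.
Exactly one π shift → a net half-wave offset.
With one net inversion, destructive interference in reflection requires 2 n t cos θ_r = m λ.
Snell's law: 1.0 sin 36.0° = 1.43 sin θ_r → sin θ_r = 0.411, cos θ_r = 0.912.
Minimum nonzero at m = 1: t = λ / (2 n cos θ_r) = 442 / (2 × 1.43 × 0.912) = 170 nm.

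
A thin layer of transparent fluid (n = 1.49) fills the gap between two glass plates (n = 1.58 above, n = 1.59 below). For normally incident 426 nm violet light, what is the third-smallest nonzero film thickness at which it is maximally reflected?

357 nm

At the upper boundary (n = 1.58 to n = 1.49) the reflected ray undergoes no phase shift.
Bottom surface (1.49 → 1.59): reflection off a higher-index medium gives a half-wave phase shift.
Exactly one π shift → a net half-wave offset.
For strong reflection here: 2 n t = (m + ½) λ.
The third-smallest nonzero thickness corresponds to m = 2: t = (m + ½) λ / (2 n) = 2.50 × 426 / (2 × 1.49) = 357 nm.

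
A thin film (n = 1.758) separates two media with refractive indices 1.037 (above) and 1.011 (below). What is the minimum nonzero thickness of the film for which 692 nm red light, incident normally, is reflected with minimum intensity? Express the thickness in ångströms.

Ray reflecting at the top interface goes from n = 1.037 toward n = 1.758: a half-wave phase shift.
Bottom surface (1.758 → 1.011): reflection off a lower-index medium gives no phase shift.
Exactly one π shift → a net half-wave offset.
For minimum reflection here: 2 n t = m λ.
Minimum nonzero at m = 1: t = λ / (2 n) = 692 / (2 × 1.758) = 197 nm.

1968 Å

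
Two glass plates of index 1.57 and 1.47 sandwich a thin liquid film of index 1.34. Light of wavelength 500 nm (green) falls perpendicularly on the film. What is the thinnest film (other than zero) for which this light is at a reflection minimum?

187 nm

Ray reflecting at the top interface goes from n = 1.57 toward n = 1.34: no phase shift.
Bottom surface (1.34 → 1.47): reflection off a higher-index medium gives a half-wave phase shift.
Exactly one π shift → a net half-wave offset.
So the condition for destructive reflection is 2 n t = m λ.
Minimum nonzero at m = 1: t = λ / (2 n) = 500 / (2 × 1.34) = 187 nm.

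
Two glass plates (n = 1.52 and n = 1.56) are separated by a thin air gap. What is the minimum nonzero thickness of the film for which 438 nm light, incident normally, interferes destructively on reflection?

Top surface (1.52 → 1.0): reflection off a lower-index medium gives no phase shift.
At the lower boundary (n = 1.0 to n = 1.56) the reflected ray undergoes a half-wave phase shift.
The two reflections differ by half a wavelength.
With one net inversion, destructive interference in reflection requires 2 n t = m λ.
Minimum nonzero at m = 1: t = λ / (2 n) = 438 / (2 × 1.0) = 219 nm.

219 nm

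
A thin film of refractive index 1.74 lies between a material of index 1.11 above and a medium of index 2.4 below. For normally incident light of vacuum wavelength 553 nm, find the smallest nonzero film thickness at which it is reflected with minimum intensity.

79.5 nm

At the upper boundary (n = 1.11 to n = 1.74) the reflected ray undergoes a half-wave phase shift.
At the lower boundary (n = 1.74 to n = 2.4) the reflected ray undergoes a half-wave phase shift.
Zero or two π shifts → no net half-wave offset.
For minimum reflection here: 2 n t = (m + ½) λ.
Minimum at m = 0: t = λ / (4 n) = 553 / (4 × 1.74) = 79.5 nm.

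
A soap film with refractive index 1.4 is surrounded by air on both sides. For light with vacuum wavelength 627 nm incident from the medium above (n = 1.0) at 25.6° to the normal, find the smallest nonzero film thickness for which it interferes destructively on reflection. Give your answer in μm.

0.235 μm

Top surface (1.0 → 1.4): reflection off a higher-index medium gives a half-wave phase shift.
Ray reflecting at the bottom interface goes from n = 1.4 toward n = 1.0: no phase shift.
The two reflections differ by half a wavelength.
So the condition for destructive reflection is 2 n t cos θ_r = m λ.
Snell's law: 1.0 sin 25.6° = 1.4 sin θ_r → sin θ_r = 0.309, cos θ_r = 0.951.
Minimum nonzero at m = 1: t = λ / (2 n cos θ_r) = 627 / (2 × 1.4 × 0.951) = 235 nm.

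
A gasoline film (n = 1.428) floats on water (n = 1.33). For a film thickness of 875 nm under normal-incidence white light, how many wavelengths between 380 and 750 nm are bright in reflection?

Top surface (1.0 → 1.428): reflection off a higher-index medium gives a half-wave phase shift.
At the lower boundary (n = 1.428 to n = 1.33) the reflected ray undergoes no phase shift.
Exactly one π shift → a net half-wave offset.
With one net inversion, constructive interference in reflection requires 2 n t = (m + ½) λ.
λ = 2 n t / (m + ½) = 2499 / (m + ½) nm.
m=2: 1000 nm (IR); m=3: 714 nm (visible); m=4: 555 nm (visible); m=5: 454 nm (visible); m=6: 384 nm (visible); m=7: 333 nm (UV).

4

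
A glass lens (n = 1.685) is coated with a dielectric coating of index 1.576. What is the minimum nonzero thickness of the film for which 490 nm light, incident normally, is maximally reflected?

155 nm

At the upper boundary (n = 1.0 to n = 1.576) the reflected ray undergoes a half-wave phase shift.
At the lower boundary (n = 1.576 to n = 1.685) the reflected ray undergoes a half-wave phase shift.
Net: no relative phase inversion (both shifts match).
For bright reflection here: 2 n t = m λ.
Minimum nonzero at m = 1: t = λ / (2 n) = 490 / (2 × 1.576) = 155 nm.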